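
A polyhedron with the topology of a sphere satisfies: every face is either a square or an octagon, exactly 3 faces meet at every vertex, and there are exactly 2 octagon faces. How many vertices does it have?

16

Let x be the number of squares; then F = 2 + x.
Edge–face incidences: 2E = 8·2 + 4·x = 16 + 4x.
Every vertex has degree 3, so 3V = 2E.
Euler: V − E + F = 2 ⇒ (2E)/3 − E + (2 + x) = 2.
Multiply by 6: 2·(2E) − 3·(2E) + 6·(2 + x) = 12, i.e. 12 + 6x − (16 + 4x) = 12.
Collecting terms: 2x − 4 = 12, so 2x = 16, so x = 8.
Then 2E = 16 + 4·8 = 48, so E = 24, V = 2E/3 = 16, F = 2 + 8 = 10.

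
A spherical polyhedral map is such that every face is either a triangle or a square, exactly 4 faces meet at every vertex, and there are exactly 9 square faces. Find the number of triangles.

Let x be the number of triangles; then F = 9 + x.
Edge–face incidences: 2E = 4·9 + 3·x = 36 + 3x.
Every vertex has degree 4, so 4V = 2E.
Euler: V − E + F = 2 ⇒ (2E)/4 − E + (9 + x) = 2.
Multiply by 8: 2·(2E) − 4·(2E) + 8·(9 + x) = 16, i.e. 72 + 8x − 2·(36 + 3x) = 16.
Collecting terms: 2x = 16, so x = 8.
Then 2E = 36 + 3·8 = 60, so E = 30, V = 2E/4 = 15, F = 9 + 8 = 17.

8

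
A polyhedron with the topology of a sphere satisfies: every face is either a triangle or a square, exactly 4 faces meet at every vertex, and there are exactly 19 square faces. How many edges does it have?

Let x be the number of triangles; then F = 19 + x.
Edge–face incidences: 2E = 4·19 + 3·x = 76 + 3x.
Every vertex has degree 4, so 4V = 2E.
Euler: V − E + F = 2 ⇒ (2E)/4 − E + (19 + x) = 2.
Multiply by 8: 2·(2E) − 4·(2E) + 8·(19 + x) = 16, i.e. 152 + 8x − 2·(76 + 3x) = 16.
Collecting terms: 2x = 16, so x = 8.
Then 2E = 76 + 3·8 = 100, so E = 50, V = 2E/4 = 25, F = 19 + 8 = 27.

50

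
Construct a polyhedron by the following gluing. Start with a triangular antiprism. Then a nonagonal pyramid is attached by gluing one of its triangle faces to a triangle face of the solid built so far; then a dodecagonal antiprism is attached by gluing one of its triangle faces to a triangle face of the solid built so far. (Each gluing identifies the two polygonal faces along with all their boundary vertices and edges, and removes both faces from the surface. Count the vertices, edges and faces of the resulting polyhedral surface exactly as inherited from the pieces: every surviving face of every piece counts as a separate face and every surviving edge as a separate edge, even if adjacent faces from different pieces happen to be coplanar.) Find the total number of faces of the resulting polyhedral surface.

A triangular antiprism: V=6, E=12, F=8.
Attach a nonagonal pyramid (V=10, E=18, F=10) along a 3-gon: merge 3 vertices and 3 edges, delete both glued faces → V=13, E=27, F=16.
Attach a dodecagonal antiprism (V=24, E=48, F=26) along a 3-gon: merge 3 vertices and 3 edges, delete both glued faces → V=34, E=72, F=40.
Check: V − E + F = 34 − 72 + 40 = 2.

40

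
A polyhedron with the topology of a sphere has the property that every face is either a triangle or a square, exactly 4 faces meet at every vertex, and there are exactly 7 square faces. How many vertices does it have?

13

Let x be the number of triangles; then F = 7 + x.
Edge–face incidences: 2E = 4·7 + 3·x = 28 + 3x.
Every vertex has degree 4, so 4V = 2E.
Euler: V − E + F = 2 ⇒ (2E)/4 − E + (7 + x) = 2.
Multiply by 8: 2·(2E) − 4·(2E) + 8·(7 + x) = 16, i.e. 56 + 8x − 2·(28 + 3x) = 16.
Collecting terms: 2x = 16, so x = 8.
Then 2E = 28 + 3·8 = 52, so E = 26, V = 2E/4 = 13, F = 7 + 8 = 15.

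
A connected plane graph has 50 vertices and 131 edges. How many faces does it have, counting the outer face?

83

Euler's formula for a connected plane graph: V − E + F = 2, so F = 2 − 50 + 131 = 83.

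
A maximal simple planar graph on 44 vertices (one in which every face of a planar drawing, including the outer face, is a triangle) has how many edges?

In a plane triangulation 3F = 2E and V − E + F = 2, so E = 3V − 6 = 3·44 − 6 = 126.

126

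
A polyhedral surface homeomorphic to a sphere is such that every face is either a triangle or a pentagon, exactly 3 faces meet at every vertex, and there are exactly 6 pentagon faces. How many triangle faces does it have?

Let x be the number of triangles; then F = 6 + x.
Edge–face incidences: 2E = 5·6 + 3·x = 30 + 3x.
Every vertex has degree 3, so 3V = 2E.
Euler: V − E + F = 2 ⇒ (2E)/3 − E + (6 + x) = 2.
Multiply by 6: 2·(2E) − 3·(2E) + 6·(6 + x) = 12, i.e. 36 + 6x − (30 + 3x) = 12.
Collecting terms: 3x + 6 = 12, so 3x = 6, so x = 2.
Then 2E = 30 + 3·2 = 36, so E = 18, V = 2E/3 = 12, F = 6 + 2 = 8.

2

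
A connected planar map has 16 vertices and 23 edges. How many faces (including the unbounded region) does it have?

Euler's formula for a connected plane graph: V − E + F = 2, so F = 2 − 16 + 23 = 9.

9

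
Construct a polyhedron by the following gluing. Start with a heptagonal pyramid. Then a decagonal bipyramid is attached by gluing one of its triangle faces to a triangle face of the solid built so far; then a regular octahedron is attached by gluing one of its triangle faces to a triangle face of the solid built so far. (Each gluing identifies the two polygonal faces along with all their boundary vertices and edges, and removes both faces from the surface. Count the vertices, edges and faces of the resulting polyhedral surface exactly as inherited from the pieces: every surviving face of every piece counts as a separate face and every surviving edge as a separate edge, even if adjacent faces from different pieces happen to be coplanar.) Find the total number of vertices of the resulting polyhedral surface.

20

A heptagonal pyramid: V=8, E=14, F=8.
Attach a decagonal bipyramid (V=12, E=30, F=20) along a 3-gon: merge 3 vertices and 3 edges, delete both glued faces → V=17, E=41, F=26.
Attach a regular octahedron (V=6, E=12, F=8) along a 3-gon: merge 3 vertices and 3 edges, delete both glued faces → V=20, E=50, F=32.
Check: V − E + F = 20 − 50 + 32 = 2.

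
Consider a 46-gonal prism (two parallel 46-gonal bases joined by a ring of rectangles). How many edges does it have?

138

A prism on an n-gon has two n-gon bases and n rectangular sides: V = 2·46 = 92, E = 3·46 = 138, F = 46 + 2 = 48.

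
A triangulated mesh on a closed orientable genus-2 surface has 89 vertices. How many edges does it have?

χ = 2 − 2·2 = -2, and every face is a triangle so 3F = 2E.
V − E + F = -2 with E = 3F/2 gives 89 − (3/2 − 1)·F = -2, so F = 182 and E = 273.

273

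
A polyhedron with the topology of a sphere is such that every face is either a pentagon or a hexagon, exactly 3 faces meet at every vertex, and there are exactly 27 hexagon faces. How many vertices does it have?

Let x be the number of pentagons; then F = 27 + x.
Edge–face incidences: 2E = 6·27 + 5·x = 162 + 5x.
Every vertex has degree 3, so 3V = 2E.
Euler: V − E + F = 2 ⇒ (2E)/3 − E + (27 + x) = 2.
Multiply by 6: 2·(2E) − 3·(2E) + 6·(27 + x) = 12, i.e. 162 + 6x − (162 + 5x) = 12.
Collecting terms: x = 12.
Then 2E = 162 + 5·12 = 222, so E = 111, V = 2E/3 = 74, F = 27 + 12 = 39.

74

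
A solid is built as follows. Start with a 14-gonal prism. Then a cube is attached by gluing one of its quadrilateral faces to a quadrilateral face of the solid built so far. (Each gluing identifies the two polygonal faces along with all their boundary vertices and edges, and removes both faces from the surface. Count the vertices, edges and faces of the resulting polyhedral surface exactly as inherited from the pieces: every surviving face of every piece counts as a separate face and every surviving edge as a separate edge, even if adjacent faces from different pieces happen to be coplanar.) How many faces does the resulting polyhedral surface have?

A 14-gonal prism: V=28, E=42, F=16.
Attach a cube (V=8, E=12, F=6) along a 4-gon: merge 4 vertices and 4 edges, delete both glued faces → V=32, E=50, F=20.
Check: V − E + F = 32 − 50 + 20 = 2.

20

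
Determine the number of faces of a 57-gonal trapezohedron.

The n-trapezohedron (dual of the n-antiprism) has V = 2·57 + 2 = 116, E = 4·57 = 228, F = 2·57 = 114.
Check: V − E + F = 116 − 228 + 114 = 2.

114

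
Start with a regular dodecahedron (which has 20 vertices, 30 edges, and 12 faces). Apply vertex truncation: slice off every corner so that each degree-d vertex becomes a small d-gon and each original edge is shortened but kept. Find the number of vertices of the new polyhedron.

60

Truncation replaces each original edge-end by a new vertex, so V′ = 2E = 60.
Each original edge survives, and each old vertex of degree d contributes d new edges; summing degrees gives Σd = 2E, so E′ = E + 2E = 3E = 90.
Each original face survives and each original vertex becomes one new face: F′ = F + V = 32.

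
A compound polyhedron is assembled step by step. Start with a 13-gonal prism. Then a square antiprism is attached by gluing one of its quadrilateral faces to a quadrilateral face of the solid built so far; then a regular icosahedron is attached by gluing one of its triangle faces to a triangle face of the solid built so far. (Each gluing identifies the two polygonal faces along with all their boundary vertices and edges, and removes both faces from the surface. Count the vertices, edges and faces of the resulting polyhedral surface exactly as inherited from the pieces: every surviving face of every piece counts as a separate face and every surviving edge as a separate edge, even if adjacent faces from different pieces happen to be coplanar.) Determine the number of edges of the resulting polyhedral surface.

78

A 13-gonal prism: V=26, E=39, F=15.
Attach a square antiprism (V=8, E=16, F=10) along a 4-gon: merge 4 vertices and 4 edges, delete both glued faces → V=30, E=51, F=23.
Attach a regular icosahedron (V=12, E=30, F=20) along a 3-gon: merge 3 vertices and 3 edges, delete both glued faces → V=39, E=78, F=41.
Check: V − E + F = 39 − 78 + 41 = 2.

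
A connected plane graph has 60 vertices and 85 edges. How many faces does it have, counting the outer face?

27

Euler's formula for a connected plane graph: V − E + F = 2, so F = 2 − 60 + 85 = 27.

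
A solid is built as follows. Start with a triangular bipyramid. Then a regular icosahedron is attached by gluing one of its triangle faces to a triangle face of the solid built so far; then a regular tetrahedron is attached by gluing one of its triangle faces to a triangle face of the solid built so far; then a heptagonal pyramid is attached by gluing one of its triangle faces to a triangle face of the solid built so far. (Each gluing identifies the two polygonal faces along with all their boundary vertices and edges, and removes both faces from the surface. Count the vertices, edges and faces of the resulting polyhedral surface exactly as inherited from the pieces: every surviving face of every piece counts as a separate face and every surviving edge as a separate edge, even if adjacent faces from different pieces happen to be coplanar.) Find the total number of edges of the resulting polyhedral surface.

A triangular bipyramid: V=5, E=9, F=6.
Attach a regular icosahedron (V=12, E=30, F=20) along a 3-gon: merge 3 vertices and 3 edges, delete both glued faces → V=14, E=36, F=24.
Attach a regular tetrahedron (V=4, E=6, F=4) along a 3-gon: merge 3 vertices and 3 edges, delete both glued faces → V=15, E=39, F=26.
Attach a heptagonal pyramid (V=8, E=14, F=8) along a 3-gon: merge 3 vertices and 3 edges, delete both glued faces → V=20, E=50, F=32.
Check: V − E + F = 20 − 50 + 32 = 2.

50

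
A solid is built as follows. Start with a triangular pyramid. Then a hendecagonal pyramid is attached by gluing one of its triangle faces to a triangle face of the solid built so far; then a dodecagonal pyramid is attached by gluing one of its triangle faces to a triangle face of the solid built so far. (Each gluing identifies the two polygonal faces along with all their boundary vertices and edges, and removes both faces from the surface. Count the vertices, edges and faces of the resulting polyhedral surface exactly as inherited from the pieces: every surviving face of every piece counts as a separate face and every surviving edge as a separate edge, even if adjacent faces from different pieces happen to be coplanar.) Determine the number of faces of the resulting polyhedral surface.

A triangular pyramid: V=4, E=6, F=4.
Attach a hendecagonal pyramid (V=12, E=22, F=12) along a 3-gon: merge 3 vertices and 3 edges, delete both glued faces → V=13, E=25, F=14.
Attach a dodecagonal pyramid (V=13, E=24, F=13) along a 3-gon: merge 3 vertices and 3 edges, delete both glued faces → V=23, E=46, F=25.
Check: V − E + F = 23 − 46 + 25 = 2.

25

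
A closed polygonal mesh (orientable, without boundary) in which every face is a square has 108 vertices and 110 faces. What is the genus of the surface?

2

Every face is a square, so 2E = 4·110 = 440, giving E = 220.
χ = V − E + F = 108 − 220 + 110 = -2.
For a closed orientable surface χ = 2 − 2g, so g = (2 − (-2))/2 = 2.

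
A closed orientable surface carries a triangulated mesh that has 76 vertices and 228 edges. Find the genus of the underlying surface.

Every face is a triangle and each edge borders two faces, so 3F = 2·228, giving F = 152.
χ = V − E + F = 76 − 228 + 152 = 0.
For a closed orientable surface χ = 2 − 2g, so g = (2 − (0))/2 = 1.

1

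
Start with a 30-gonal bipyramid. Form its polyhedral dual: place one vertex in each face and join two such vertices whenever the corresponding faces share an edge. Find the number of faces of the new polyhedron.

The base solid has V = 32, E = 90, F = 60.
The dual swaps V and F and preserves E: V′ = F = 60, E′ = E = 90, F′ = V = 32.

32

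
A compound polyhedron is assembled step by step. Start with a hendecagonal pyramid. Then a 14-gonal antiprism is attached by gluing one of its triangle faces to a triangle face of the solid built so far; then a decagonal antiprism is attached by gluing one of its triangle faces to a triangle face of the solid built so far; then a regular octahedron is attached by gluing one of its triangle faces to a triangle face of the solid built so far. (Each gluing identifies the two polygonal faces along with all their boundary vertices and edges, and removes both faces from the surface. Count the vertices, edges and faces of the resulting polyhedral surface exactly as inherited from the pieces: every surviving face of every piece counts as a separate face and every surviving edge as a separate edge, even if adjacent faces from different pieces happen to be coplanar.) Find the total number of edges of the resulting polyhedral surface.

121

A hendecagonal pyramid: V=12, E=22, F=12.
Attach a 14-gonal antiprism (V=28, E=56, F=30) along a 3-gon: merge 3 vertices and 3 edges, delete both glued faces → V=37, E=75, F=40.
Attach a decagonal antiprism (V=20, E=40, F=22) along a 3-gon: merge 3 vertices and 3 edges, delete both glued faces → V=54, E=112, F=60.
Attach a regular octahedron (V=6, E=12, F=8) along a 3-gon: merge 3 vertices and 3 edges, delete both glued faces → V=57, E=121, F=66.
Check: V − E + F = 57 − 121 + 66 = 2.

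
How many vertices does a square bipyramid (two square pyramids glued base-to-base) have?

A bipyramid over an n-gon has 2n triangular faces and n + 2 vertices: V = 4 + 2 = 6, E = 3·4 = 12, F = 2·4 = 8.

6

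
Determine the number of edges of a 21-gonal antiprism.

An antiprism on an n-gon has two n-gon caps and 2n triangles: V = 2·21 = 42, E = 4·21 = 84, F = 2·21 + 2 = 44.
Check: V − E + F = 42 − 84 + 44 = 2.

84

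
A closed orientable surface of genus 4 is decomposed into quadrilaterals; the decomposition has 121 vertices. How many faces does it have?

127

χ = 2 − 2·4 = -6, and every face is a square so 4F = 2E.
V − E + F = -6 with E = 4F/2 gives 121 − (4/2 − 1)·F = -6, so F = 127 and E = 254.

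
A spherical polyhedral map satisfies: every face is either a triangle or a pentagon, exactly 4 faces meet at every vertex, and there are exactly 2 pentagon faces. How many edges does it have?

Let x be the number of triangles; then F = 2 + x.
Edge–face incidences: 2E = 5·2 + 3·x = 10 + 3x.
Every vertex has degree 4, so 4V = 2E.
Euler: V − E + F = 2 ⇒ (2E)/4 − E + (2 + x) = 2.
Multiply by 8: 2·(2E) − 4·(2E) + 8·(2 + x) = 16, i.e. 16 + 8x − 2·(10 + 3x) = 16.
Collecting terms: 2x − 4 = 16, so 2x = 20, so x = 10.
Then 2E = 10 + 3·10 = 40, so E = 20, V = 2E/4 = 10, F = 2 + 10 = 12.

20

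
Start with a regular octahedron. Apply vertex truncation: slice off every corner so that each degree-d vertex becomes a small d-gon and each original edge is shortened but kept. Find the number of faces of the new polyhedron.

14

The base solid has V = 6, E = 12, F = 8.
Truncation replaces each original edge-end by a new vertex, so V′ = 2E = 24.
Each original edge survives, and each old vertex of degree d contributes d new edges; summing degrees gives Σd = 2E, so E′ = E + 2E = 3E = 36.
Each original face survives and each original vertex becomes one new face: F′ = F + V = 14.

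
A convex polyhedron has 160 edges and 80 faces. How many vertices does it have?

82

Here V − E + F = 2.
V = 2 + E − F = 2 + 160 − 80 = 82.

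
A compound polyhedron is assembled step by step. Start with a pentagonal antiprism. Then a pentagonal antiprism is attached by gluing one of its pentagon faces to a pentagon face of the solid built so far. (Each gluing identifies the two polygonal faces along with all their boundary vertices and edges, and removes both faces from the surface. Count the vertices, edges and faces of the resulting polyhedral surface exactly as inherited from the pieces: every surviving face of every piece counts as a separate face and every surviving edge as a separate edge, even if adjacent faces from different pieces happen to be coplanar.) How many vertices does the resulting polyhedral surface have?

15

A pentagonal antiprism: V=10, E=20, F=12.
Attach a pentagonal antiprism (V=10, E=20, F=12) along a 5-gon: merge 5 vertices and 5 edges, delete both glued faces → V=15, E=35, F=22.
Check: V − E + F = 15 − 35 + 22 = 2.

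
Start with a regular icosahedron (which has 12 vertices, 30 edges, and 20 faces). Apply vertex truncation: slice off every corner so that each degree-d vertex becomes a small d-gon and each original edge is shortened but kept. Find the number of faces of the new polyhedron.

32

Truncation replaces each original edge-end by a new vertex, so V′ = 2E = 60.
Each original edge survives, and each old vertex of degree d contributes d new edges; summing degrees gives Σd = 2E, so E′ = E + 2E = 3E = 90.
Each original face survives and each original vertex becomes one new face: F′ = F + V = 32.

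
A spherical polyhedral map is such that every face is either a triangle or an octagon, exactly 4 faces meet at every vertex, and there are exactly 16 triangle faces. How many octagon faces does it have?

2

Let x be the number of octagons; then F = 16 + x.
Edge–face incidences: 2E = 3·16 + 8·x = 48 + 8x.
Every vertex has degree 4, so 4V = 2E.
Euler: V − E + F = 2 ⇒ (2E)/4 − E + (16 + x) = 2.
Multiply by 8: 2·(2E) − 4·(2E) + 8·(16 + x) = 16, i.e. 128 + 8x − 2·(48 + 8x) = 16.
Collecting terms: −8x + 32 = 16, so −8x = −16, so x = 2.
Then 2E = 48 + 8·2 = 64, so E = 32, V = 2E/4 = 16, F = 16 + 2 = 18.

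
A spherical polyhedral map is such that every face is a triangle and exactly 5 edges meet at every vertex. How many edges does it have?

Each face has 3 edges and each edge borders two faces, so 2E = 3F.
Each vertex has degree 5, so 5V = 2E and hence V = 3F/5.
Euler: V − E + F = 2 ⇒ (3F/5) − (3F/2) + F = 2.
Multiply by 10: (6 − 15 + 10)F = 20, i.e. 1F = 20.
So F = 20, E = 3·20/2 = 30, V = 3·20/5 = 12.

30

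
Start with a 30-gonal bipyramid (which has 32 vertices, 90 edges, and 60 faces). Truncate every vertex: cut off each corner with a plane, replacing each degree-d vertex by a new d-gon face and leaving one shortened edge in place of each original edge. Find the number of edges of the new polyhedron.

Truncation replaces each original edge-end by a new vertex, so V′ = 2E = 180.
Each original edge survives, and each old vertex of degree d contributes d new edges; summing degrees gives Σd = 2E, so E′ = E + 2E = 3E = 270.
Each original face survives and each original vertex becomes one new face: F′ = F + V = 92.

270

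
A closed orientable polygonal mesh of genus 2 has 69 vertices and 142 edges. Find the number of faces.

For a closed orientable surface of genus 2, χ = 2 − 2·2 = -2.
F = -2 − V + E = -2 − 69 + 142 = 71.

71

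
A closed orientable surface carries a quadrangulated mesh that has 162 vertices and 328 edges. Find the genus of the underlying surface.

2

Every face is a square and each edge borders two faces, so 4F = 2·328, giving F = 164.
χ = V − E + F = 162 − 328 + 164 = -2.
For a closed orientable surface χ = 2 − 2g, so g = (2 − (-2))/2 = 2.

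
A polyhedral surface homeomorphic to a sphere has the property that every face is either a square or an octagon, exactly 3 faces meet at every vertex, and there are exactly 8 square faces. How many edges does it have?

24

Let x be the number of octagons; then F = 8 + x.
Edge–face incidences: 2E = 4·8 + 8·x = 32 + 8x.
Every vertex has degree 3, so 3V = 2E.
Euler: V − E + F = 2 ⇒ (2E)/3 − E + (8 + x) = 2.
Multiply by 6: 2·(2E) − 3·(2E) + 6·(8 + x) = 12, i.e. 48 + 6x − (32 + 8x) = 12.
Collecting terms: −2x + 16 = 12, so −2x = −4, so x = 2.
Then 2E = 32 + 8·2 = 48, so E = 24, V = 2E/3 = 16, F = 8 + 2 = 10.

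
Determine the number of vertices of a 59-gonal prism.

118

A prism on an n-gon has two n-gon bases and n rectangular sides: V = 2·59 = 118, E = 3·59 = 177, F = 59 + 2 = 61.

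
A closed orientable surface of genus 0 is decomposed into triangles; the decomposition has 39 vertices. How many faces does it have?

χ = 2 − 2·0 = 2, and every face is a triangle so 3F = 2E.
V − E + F = 2 with E = 3F/2 gives 39 − (3/2 − 1)·F = 2, so F = 74 and E = 111.

74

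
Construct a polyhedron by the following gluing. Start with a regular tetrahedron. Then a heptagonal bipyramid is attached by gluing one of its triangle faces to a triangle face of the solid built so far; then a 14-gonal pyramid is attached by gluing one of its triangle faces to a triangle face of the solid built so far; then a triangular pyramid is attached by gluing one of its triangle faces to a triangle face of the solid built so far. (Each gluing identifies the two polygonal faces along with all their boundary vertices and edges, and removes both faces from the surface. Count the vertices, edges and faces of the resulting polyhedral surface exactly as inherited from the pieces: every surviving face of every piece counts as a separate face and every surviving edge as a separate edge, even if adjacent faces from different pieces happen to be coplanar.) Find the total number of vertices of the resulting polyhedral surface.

23

A regular tetrahedron: V=4, E=6, F=4.
Attach a heptagonal bipyramid (V=9, E=21, F=14) along a 3-gon: merge 3 vertices and 3 edges, delete both glued faces → V=10, E=24, F=16.
Attach a 14-gonal pyramid (V=15, E=28, F=15) along a 3-gon: merge 3 vertices and 3 edges, delete both glued faces → V=22, E=49, F=29.
Attach a triangular pyramid (V=4, E=6, F=4) along a 3-gon: merge 3 vertices and 3 edges, delete both glued faces → V=23, E=52, F=31.
Check: V − E + F = 23 − 52 + 31 = 2.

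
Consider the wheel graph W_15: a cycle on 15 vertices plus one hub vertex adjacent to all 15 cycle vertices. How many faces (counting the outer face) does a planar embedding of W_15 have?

W_15 has V = 15 + 1 = 16 vertices and E = 2·15 = 30 edges.
By Euler's formula F = 2 − V + E = 2 − 16 + 30 = 16.

16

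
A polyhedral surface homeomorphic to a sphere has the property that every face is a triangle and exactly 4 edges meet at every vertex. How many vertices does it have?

6

Each face has 3 edges and each edge borders two faces, so 2E = 3F.
Each vertex has degree 4, so 4V = 2E and hence V = 3F/4.
Euler: V − E + F = 2 ⇒ (3F/4) − (3F/2) + F = 2.
Multiply by 8: (6 − 12 + 8)F = 16, i.e. 2F = 16.
So F = 8, E = 3·8/2 = 12, V = 3·8/4 = 6.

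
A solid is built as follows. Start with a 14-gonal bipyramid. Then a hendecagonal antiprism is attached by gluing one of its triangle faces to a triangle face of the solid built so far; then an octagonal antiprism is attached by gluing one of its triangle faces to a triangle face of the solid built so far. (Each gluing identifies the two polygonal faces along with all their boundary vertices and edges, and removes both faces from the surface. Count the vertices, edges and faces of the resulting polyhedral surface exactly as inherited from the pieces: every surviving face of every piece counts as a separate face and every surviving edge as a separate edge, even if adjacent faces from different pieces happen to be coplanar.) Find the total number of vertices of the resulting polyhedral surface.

48

A 14-gonal bipyramid: V=16, E=42, F=28.
Attach a hendecagonal antiprism (V=22, E=44, F=24) along a 3-gon: merge 3 vertices and 3 edges, delete both glued faces → V=35, E=83, F=50.
Attach an octagonal antiprism (V=16, E=32, F=18) along a 3-gon: merge 3 vertices and 3 edges, delete both glued faces → V=48, E=112, F=66.
Check: V − E + F = 48 − 112 + 66 = 2.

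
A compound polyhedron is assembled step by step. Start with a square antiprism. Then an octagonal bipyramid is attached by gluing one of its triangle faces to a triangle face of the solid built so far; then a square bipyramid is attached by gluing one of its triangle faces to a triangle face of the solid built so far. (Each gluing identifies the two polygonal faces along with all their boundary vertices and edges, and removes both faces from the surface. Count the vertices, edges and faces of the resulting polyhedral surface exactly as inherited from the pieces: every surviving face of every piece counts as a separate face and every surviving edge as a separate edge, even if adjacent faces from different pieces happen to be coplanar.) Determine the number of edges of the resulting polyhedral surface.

A square antiprism: V=8, E=16, F=10.
Attach an octagonal bipyramid (V=10, E=24, F=16) along a 3-gon: merge 3 vertices and 3 edges, delete both glued faces → V=15, E=37, F=24.
Attach a square bipyramid (V=6, E=12, F=8) along a 3-gon: merge 3 vertices and 3 edges, delete both glued faces → V=18, E=46, F=30.
Check: V − E + F = 18 − 46 + 30 = 2.

46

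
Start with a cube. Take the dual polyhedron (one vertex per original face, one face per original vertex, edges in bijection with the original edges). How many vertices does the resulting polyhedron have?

6

The base solid has V = 8, E = 12, F = 6.
The dual swaps V and F and preserves E: V′ = F = 6, E′ = E = 12, F′ = V = 8.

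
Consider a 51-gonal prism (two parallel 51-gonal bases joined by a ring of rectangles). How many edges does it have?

153

A prism on an n-gon has two n-gon bases and n rectangular sides: V = 2·51 = 102, E = 3·51 = 153, F = 51 + 2 = 53.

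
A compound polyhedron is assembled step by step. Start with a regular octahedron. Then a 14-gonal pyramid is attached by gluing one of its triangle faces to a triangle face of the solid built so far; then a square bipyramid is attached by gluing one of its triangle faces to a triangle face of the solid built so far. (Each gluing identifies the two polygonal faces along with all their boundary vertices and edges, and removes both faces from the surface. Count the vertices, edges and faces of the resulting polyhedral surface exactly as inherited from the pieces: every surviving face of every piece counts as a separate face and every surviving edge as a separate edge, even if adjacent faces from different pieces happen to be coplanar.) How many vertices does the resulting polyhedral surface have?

21

A regular octahedron: V=6, E=12, F=8.
Attach a 14-gonal pyramid (V=15, E=28, F=15) along a 3-gon: merge 3 vertices and 3 edges, delete both glued faces → V=18, E=37, F=21.
Attach a square bipyramid (V=6, E=12, F=8) along a 3-gon: merge 3 vertices and 3 edges, delete both glued faces → V=21, E=46, F=27.
Check: V − E + F = 21 − 46 + 27 = 2.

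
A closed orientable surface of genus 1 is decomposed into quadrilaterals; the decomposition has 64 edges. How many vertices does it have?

32

χ = 2 − 2·1 = 0, and every face is a square so 4F = 2E.
F = 2E/4 = 32. Then V = 0 + E − F = 0 + 64 − 32 = 32.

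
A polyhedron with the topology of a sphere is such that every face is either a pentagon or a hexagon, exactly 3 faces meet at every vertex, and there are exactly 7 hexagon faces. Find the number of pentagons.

Let x be the number of pentagons; then F = 7 + x.
Edge–face incidences: 2E = 6·7 + 5·x = 42 + 5x.
Every vertex has degree 3, so 3V = 2E.
Euler: V − E + F = 2 ⇒ (2E)/3 − E + (7 + x) = 2.
Multiply by 6: 2·(2E) − 3·(2E) + 6·(7 + x) = 12, i.e. 42 + 6x − (42 + 5x) = 12.
Collecting terms: x = 12.
Then 2E = 42 + 5·12 = 102, so E = 51, V = 2E/3 = 34, F = 7 + 12 = 19.

12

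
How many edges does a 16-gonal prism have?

A prism on an n-gon has two n-gon bases and n rectangular sides: V = 2·16 = 32, E = 3·16 = 48, F = 16 + 2 = 18.

48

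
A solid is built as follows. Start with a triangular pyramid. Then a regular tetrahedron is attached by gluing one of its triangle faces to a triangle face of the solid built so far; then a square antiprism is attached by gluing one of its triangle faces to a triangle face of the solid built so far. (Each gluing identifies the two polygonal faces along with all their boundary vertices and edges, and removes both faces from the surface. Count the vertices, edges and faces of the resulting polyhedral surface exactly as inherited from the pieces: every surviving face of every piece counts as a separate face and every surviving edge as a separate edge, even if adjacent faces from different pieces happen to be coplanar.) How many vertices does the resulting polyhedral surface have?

A triangular pyramid: V=4, E=6, F=4.
Attach a regular tetrahedron (V=4, E=6, F=4) along a 3-gon: merge 3 vertices and 3 edges, delete both glued faces → V=5, E=9, F=6.
Attach a square antiprism (V=8, E=16, F=10) along a 3-gon: merge 3 vertices and 3 edges, delete both glued faces → V=10, E=22, F=14.
Check: V − E + F = 10 − 22 + 14 = 2.

10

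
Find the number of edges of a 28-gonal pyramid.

56

A pyramid on an n-gon base has one n-gon and n triangles: V = 28 + 1 = 29, E = 2·28 = 56, F = 28 + 1 = 29.
Check: V − E + F = 29 − 56 + 29 = 2.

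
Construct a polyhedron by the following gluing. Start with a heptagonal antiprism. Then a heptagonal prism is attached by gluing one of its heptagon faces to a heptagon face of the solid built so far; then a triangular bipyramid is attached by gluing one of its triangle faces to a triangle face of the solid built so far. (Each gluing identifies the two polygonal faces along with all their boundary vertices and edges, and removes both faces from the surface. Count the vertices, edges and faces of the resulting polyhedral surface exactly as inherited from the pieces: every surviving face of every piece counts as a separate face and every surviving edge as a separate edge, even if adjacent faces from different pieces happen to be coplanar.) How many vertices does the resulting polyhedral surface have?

A heptagonal antiprism: V=14, E=28, F=16.
Attach a heptagonal prism (V=14, E=21, F=9) along a 7-gon: merge 7 vertices and 7 edges, delete both glued faces → V=21, E=42, F=23.
Attach a triangular bipyramid (V=5, E=9, F=6) along a 3-gon: merge 3 vertices and 3 edges, delete both glued faces → V=23, E=48, F=27.
Check: V − E + F = 23 − 48 + 27 = 2.

23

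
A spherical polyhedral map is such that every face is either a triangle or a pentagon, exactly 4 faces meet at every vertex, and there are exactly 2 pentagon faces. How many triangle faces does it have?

Let x be the number of triangles; then F = 2 + x.
Edge–face incidences: 2E = 5·2 + 3·x = 10 + 3x.
Every vertex has degree 4, so 4V = 2E.
Euler: V − E + F = 2 ⇒ (2E)/4 − E + (2 + x) = 2.
Multiply by 8: 2·(2E) − 4·(2E) + 8·(2 + x) = 16, i.e. 16 + 8x − 2·(10 + 3x) = 16.
Collecting terms: 2x − 4 = 16, so 2x = 20, so x = 10.
Then 2E = 10 + 3·10 = 40, so E = 20, V = 2E/4 = 10, F = 2 + 10 = 12.

10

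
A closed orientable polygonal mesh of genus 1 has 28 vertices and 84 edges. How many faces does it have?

For a closed orientable surface of genus 1, χ = 2 − 2·1 = 0.
F = 0 − V + E = 0 − 28 + 84 = 56.

56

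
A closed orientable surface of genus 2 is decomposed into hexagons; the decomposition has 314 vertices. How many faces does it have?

χ = 2 − 2·2 = -2, and every face is a hexagon so 6F = 2E.
V − E + F = -2 with E = 6F/2 gives 314 − (6/2 − 1)·F = -2, so F = 158 and E = 474.

158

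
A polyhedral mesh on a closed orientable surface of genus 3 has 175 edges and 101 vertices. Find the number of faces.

70

For a closed orientable surface of genus 3, χ = 2 − 2·3 = -4.
F = -4 − V + E = -4 − 101 + 175 = 70.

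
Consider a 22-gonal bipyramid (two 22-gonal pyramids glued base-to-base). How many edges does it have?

66

A bipyramid over an n-gon has 2n triangular faces and n + 2 vertices: V = 22 + 2 = 24, E = 3·22 = 66, F = 2·22 = 44.
Check: V − E + F = 24 − 66 + 44 = 2.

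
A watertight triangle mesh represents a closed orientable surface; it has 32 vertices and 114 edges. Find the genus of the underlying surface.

4

Every face is a triangle and each edge borders two faces, so 3F = 2·114, giving F = 76.
χ = V − E + F = 32 − 114 + 76 = -6.
For a closed orientable surface χ = 2 − 2g, so g = (2 − (-6))/2 = 4.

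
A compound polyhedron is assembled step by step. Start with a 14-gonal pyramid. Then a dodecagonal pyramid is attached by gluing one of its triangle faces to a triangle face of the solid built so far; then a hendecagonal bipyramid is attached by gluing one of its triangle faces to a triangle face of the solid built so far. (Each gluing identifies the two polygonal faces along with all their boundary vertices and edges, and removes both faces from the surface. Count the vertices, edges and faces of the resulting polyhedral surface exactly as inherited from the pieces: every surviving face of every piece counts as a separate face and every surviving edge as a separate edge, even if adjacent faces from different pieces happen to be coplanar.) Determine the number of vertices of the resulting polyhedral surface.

35

A 14-gonal pyramid: V=15, E=28, F=15.
Attach a dodecagonal pyramid (V=13, E=24, F=13) along a 3-gon: merge 3 vertices and 3 edges, delete both glued faces → V=25, E=49, F=26.
Attach a hendecagonal bipyramid (V=13, E=33, F=22) along a 3-gon: merge 3 vertices and 3 edges, delete both glued faces → V=35, E=79, F=46.
Check: V − E + F = 35 − 79 + 46 = 2.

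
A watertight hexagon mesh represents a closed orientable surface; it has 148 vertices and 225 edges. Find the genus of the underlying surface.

Every face is a hexagon and each edge borders two faces, so 6F = 2·225, giving F = 75.
χ = V − E + F = 148 − 225 + 75 = -2.
For a closed orientable surface χ = 2 − 2g, so g = (2 − (-2))/2 = 2.

2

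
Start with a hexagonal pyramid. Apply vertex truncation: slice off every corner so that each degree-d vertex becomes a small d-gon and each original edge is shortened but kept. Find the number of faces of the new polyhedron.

The base solid has V = 7, E = 12, F = 7.
Truncation replaces each original edge-end by a new vertex, so V′ = 2E = 24.
Each original edge survives, and each old vertex of degree d contributes d new edges; summing degrees gives Σd = 2E, so E′ = E + 2E = 3E = 36.
Each original face survives and each original vertex becomes one new face: F′ = F + V = 14.

14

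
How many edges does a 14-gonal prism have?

42

A prism on an n-gon has two n-gon bases and n rectangular sides: V = 2·14 = 28, E = 3·14 = 42, F = 14 + 2 = 16.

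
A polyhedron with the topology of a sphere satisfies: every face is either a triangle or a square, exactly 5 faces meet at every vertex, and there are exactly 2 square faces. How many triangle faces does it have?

24

Let x be the number of triangles; then F = 2 + x.
Edge–face incidences: 2E = 4·2 + 3·x = 8 + 3x.
Every vertex has degree 5, so 5V = 2E.
Euler: V − E + F = 2 ⇒ (2E)/5 − E + (2 + x) = 2.
Multiply by 10: 2·(2E) − 5·(2E) + 10·(2 + x) = 20, i.e. 20 + 10x − 3·(8 + 3x) = 20.
Collecting terms: x − 4 = 20, so x = 24.
Then 2E = 8 + 3·24 = 80, so E = 40, V = 2E/5 = 16, F = 2 + 24 = 26.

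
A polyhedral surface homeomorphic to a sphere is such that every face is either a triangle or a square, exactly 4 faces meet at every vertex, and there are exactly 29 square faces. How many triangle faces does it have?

Let x be the number of triangles; then F = 29 + x.
Edge–face incidences: 2E = 4·29 + 3·x = 116 + 3x.
Every vertex has degree 4, so 4V = 2E.
Euler: V − E + F = 2 ⇒ (2E)/4 − E + (29 + x) = 2.
Multiply by 8: 2·(2E) − 4·(2E) + 8·(29 + x) = 16, i.e. 232 + 8x − 2·(116 + 3x) = 16.
Collecting terms: 2x = 16, so x = 8.
Then 2E = 116 + 3·8 = 140, so E = 70, V = 2E/4 = 35, F = 29 + 8 = 37.

8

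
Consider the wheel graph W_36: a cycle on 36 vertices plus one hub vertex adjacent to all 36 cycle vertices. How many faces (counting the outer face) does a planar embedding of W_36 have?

37

W_36 has V = 36 + 1 = 37 vertices and E = 2·36 = 72 edges.
By Euler's formula F = 2 − V + E = 2 − 37 + 72 = 37.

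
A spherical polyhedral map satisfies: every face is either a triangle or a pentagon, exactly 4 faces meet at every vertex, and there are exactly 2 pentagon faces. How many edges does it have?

Let x be the number of triangles; then F = 2 + x.
Edge–face incidences: 2E = 5·2 + 3·x = 10 + 3x.
Every vertex has degree 4, so 4V = 2E.
Euler: V − E + F = 2 ⇒ (2E)/4 − E + (2 + x) = 2.
Multiply by 8: 2·(2E) − 4·(2E) + 8·(2 + x) = 16, i.e. 16 + 8x − 2·(10 + 3x) = 16.
Collecting terms: 2x − 4 = 16, so 2x = 20, so x = 10.
Then 2E = 10 + 3·10 = 40, so E = 20, V = 2E/4 = 10, F = 2 + 10 = 12.

20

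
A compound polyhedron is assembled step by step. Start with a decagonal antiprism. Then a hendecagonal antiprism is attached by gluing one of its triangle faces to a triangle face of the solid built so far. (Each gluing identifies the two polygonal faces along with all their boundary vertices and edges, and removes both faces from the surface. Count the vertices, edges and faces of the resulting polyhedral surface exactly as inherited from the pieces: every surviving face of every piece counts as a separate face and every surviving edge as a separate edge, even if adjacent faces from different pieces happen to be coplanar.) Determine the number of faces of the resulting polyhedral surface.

44

A decagonal antiprism: V=20, E=40, F=22.
Attach a hendecagonal antiprism (V=22, E=44, F=24) along a 3-gon: merge 3 vertices and 3 edges, delete both glued faces → V=39, E=81, F=44.
Check: V − E + F = 39 − 81 + 44 = 2.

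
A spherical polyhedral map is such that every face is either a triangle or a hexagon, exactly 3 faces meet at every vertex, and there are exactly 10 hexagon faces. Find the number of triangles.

4

Let x be the number of triangles; then F = 10 + x.
Edge–face incidences: 2E = 6·10 + 3·x = 60 + 3x.
Every vertex has degree 3, so 3V = 2E.
Euler: V − E + F = 2 ⇒ (2E)/3 − E + (10 + x) = 2.
Multiply by 6: 2·(2E) − 3·(2E) + 6·(10 + x) = 12, i.e. 60 + 6x − (60 + 3x) = 12.
Collecting terms: 3x = 12, so x = 4.
Then 2E = 60 + 3·4 = 72, so E = 36, V = 2E/3 = 24, F = 10 + 4 = 14.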